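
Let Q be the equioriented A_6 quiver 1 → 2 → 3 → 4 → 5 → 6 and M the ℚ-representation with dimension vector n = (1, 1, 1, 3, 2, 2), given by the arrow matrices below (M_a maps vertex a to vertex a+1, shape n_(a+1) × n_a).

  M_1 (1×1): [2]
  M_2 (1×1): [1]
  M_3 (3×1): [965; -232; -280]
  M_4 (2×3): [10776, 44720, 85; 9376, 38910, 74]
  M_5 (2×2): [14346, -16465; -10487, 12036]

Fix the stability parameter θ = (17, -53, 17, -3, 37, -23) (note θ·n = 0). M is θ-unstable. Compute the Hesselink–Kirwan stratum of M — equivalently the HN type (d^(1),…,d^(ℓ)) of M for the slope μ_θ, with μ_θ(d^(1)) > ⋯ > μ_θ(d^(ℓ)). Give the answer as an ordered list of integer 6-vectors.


Interval decomposition of M: I[1,4], I[4,6]^2.
HN type (ℓ=3): μ^(1)=7; μ^(2)=-3; μ^(3)=-18

((0, 0, 1, 1, 2, 2); (0, 0, 0, 2, 0, 0); (1, 1, 0, 0, 0, 0))


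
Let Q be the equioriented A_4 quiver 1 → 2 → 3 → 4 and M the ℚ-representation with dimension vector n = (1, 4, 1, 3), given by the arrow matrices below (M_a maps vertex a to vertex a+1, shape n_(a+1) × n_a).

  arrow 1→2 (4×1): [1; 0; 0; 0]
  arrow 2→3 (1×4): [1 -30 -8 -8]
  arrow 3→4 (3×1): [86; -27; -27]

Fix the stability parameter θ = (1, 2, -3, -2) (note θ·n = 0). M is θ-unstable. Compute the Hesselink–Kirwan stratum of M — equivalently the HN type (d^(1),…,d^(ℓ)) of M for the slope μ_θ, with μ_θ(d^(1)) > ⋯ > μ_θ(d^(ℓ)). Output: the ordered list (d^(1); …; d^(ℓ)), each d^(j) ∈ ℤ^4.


Barcode: M ≅ I[1,4], I[2,2]^3, I[4,4]^2. HN layers by μ_θ (3 steps, strictly decreasing):
  μ^(1)=2; μ^(2)=-1/2; μ^(3)=-2

((0, 3, 0, 0); (1, 1, 1, 1); (0, 0, 0, 2))


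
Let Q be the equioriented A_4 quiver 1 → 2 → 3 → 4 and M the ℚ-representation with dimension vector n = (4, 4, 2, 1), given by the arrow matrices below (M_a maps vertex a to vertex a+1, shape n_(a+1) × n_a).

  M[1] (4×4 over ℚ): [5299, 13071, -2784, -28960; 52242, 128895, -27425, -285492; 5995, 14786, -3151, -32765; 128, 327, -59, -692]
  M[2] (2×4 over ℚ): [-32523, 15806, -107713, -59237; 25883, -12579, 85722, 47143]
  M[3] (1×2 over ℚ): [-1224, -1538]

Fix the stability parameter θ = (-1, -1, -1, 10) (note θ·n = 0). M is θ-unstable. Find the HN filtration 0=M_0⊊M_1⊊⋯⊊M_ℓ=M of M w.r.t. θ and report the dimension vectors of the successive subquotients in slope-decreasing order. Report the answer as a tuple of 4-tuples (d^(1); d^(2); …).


Barcode: M ≅ I[1,1], I[1,2], I[1,3], I[1,4], I[2,2]. HN layers by μ_θ (2 steps, strictly decreasing):
  μ^(1)=10; μ^(2)=-1

((0, 0, 0, 1); (4, 4, 2, 0))


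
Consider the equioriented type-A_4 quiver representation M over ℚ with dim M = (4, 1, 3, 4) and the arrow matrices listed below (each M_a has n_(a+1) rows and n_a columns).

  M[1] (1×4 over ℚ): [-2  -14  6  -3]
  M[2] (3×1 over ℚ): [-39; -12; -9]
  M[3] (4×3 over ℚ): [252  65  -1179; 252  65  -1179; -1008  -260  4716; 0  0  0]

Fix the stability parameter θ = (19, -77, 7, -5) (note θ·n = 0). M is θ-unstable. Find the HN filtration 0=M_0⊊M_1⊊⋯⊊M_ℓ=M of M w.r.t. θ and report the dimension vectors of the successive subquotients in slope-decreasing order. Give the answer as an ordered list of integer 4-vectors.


Interval decomposition of M: I[1,1]^3, I[1,4], I[3,3]^2, I[4,4]^3.
HN type (ℓ=5): μ^(1)=19; μ^(2)=7; μ^(3)=1; μ^(4)=-5; μ^(5)=-29

((3, 0, 0, 0); (0, 0, 2, 0); (0, 0, 1, 1); (0, 0, 0, 3); (1, 1, 0, 0))


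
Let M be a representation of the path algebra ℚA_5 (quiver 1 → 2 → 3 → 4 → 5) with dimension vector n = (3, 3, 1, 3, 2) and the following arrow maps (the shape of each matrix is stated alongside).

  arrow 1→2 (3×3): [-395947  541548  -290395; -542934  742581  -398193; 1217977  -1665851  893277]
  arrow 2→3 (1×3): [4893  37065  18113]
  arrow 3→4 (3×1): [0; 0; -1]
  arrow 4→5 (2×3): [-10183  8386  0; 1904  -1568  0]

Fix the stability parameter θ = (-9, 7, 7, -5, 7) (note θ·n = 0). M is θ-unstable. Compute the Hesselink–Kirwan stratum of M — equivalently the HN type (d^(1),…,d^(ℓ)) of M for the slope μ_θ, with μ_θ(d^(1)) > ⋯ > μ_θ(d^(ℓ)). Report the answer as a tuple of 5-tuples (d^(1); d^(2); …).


Via rank(M_{q-1}∘⋯∘M_p): M ≅ I[1,2]^2, I[1,4], I[4,4], I[4,5], I[5,5].
μ_θ-semistable layers: μ^(1)=7; μ^(2)=3; μ^(3)=-5; μ^(4)=-9

((0, 2, 0, 0, 2); (0, 1, 1, 1, 0); (0, 0, 0, 2, 0); (3, 0, 0, 0, 0))


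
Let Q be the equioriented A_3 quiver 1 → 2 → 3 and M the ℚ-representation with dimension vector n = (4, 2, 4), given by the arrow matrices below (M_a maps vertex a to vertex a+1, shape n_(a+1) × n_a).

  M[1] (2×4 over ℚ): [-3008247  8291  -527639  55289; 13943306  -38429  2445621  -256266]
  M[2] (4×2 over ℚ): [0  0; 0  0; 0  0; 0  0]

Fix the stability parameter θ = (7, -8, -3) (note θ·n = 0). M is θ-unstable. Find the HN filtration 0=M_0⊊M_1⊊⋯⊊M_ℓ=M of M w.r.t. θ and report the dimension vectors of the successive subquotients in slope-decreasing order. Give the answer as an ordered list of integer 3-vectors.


Interval decomposition of M: I[1,1]^2, I[1,2]^2, I[3,3]^4.
HN type (ℓ=3): μ^(1)=7; μ^(2)=-1/2; μ^(3)=-3

((2, 0, 0); (2, 2, 0); (0, 0, 4))


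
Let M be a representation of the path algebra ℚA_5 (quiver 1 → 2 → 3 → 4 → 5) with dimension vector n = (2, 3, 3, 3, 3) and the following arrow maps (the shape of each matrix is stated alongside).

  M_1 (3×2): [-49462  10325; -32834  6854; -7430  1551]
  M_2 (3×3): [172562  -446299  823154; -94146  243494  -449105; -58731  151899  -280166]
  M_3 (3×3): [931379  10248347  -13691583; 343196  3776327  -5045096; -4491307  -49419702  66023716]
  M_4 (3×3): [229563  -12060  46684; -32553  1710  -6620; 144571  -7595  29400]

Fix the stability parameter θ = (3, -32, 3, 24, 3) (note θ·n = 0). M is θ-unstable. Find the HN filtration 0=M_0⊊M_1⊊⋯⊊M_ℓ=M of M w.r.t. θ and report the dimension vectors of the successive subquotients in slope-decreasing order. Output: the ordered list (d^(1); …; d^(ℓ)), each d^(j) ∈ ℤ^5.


Barcode: M ≅ I[1,5]^2, I[2,4], I[5,5]. HN layers by μ_θ (5 steps, strictly decreasing):
  μ^(1)=24; μ^(2)=27/2; μ^(3)=3; μ^(4)=-29/2; μ^(5)=-32

((0, 0, 0, 1, 0); (0, 0, 0, 2, 2); (0, 0, 3, 0, 1); (2, 2, 0, 0, 0); (0, 1, 0, 0, 0))


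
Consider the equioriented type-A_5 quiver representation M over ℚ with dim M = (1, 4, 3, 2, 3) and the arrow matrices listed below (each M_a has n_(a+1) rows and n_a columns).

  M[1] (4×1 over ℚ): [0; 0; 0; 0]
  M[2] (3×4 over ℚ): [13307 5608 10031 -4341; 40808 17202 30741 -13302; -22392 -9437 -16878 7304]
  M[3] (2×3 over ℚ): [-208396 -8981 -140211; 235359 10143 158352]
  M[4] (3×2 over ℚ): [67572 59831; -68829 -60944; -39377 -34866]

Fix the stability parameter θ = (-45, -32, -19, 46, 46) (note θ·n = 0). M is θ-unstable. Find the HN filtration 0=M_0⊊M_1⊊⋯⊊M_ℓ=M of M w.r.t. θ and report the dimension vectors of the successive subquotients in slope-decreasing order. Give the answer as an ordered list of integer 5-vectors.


Interval decomposition of M: I[1,1], I[2,2], I[2,3], I[2,5]^2, I[5,5].
HN type (ℓ=4): μ^(1)=46; μ^(2)=-19; μ^(3)=-32; μ^(4)=-45

((0, 0, 0, 2, 3); (0, 0, 3, 0, 0); (0, 4, 0, 0, 0); (1, 0, 0, 0, 0))


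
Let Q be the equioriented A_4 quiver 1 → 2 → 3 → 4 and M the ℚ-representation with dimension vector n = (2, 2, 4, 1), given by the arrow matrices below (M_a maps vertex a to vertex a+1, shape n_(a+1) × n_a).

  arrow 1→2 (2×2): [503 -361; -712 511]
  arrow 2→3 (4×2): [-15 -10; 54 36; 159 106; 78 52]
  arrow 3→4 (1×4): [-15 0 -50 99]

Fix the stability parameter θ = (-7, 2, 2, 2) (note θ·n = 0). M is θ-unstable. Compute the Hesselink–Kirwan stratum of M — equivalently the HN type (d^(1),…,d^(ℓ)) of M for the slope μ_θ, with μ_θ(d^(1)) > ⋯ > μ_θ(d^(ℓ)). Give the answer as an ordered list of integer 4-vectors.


Barcode: M ≅ I[1,2], I[1,4], I[3,3]^3. HN layers by μ_θ (2 steps, strictly decreasing):
  μ^(1)=2; μ^(2)=-7

((0, 2, 4, 1); (2, 0, 0, 0))


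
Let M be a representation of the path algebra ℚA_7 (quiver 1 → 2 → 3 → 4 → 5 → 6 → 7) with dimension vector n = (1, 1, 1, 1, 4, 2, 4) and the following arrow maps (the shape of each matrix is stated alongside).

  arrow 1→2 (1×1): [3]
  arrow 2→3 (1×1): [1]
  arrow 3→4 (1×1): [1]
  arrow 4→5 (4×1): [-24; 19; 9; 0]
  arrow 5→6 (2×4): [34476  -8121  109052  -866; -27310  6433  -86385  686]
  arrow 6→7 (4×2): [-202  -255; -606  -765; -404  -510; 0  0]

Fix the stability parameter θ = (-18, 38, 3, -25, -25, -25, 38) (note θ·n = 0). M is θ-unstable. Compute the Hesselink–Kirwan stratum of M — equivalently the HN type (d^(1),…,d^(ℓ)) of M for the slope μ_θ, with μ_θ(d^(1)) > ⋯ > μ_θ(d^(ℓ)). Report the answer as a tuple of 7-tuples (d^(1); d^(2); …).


Via rank(M_{q-1}∘⋯∘M_p): M ≅ I[1,6], I[5,5]^2, I[5,7], I[7,7]^3.
μ_θ-semistable layers: μ^(1)=38; μ^(2)=-34/5; μ^(3)=-18; μ^(4)=-25

((0, 0, 0, 0, 0, 0, 4); (0, 1, 1, 1, 1, 1, 0); (1, 0, 0, 0, 0, 0, 0); (0, 0, 0, 0, 3, 1, 0))


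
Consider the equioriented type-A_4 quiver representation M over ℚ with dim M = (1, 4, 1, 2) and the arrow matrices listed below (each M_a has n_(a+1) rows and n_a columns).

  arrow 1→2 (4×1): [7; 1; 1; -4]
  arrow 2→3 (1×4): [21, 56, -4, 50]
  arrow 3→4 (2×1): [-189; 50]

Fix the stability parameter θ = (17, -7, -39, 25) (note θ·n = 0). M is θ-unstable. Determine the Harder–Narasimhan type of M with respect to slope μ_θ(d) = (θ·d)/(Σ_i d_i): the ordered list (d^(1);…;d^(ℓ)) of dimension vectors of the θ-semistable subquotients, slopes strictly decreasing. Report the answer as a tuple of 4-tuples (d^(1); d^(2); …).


Via rank(M_{q-1}∘⋯∘M_p): M ≅ I[1,4], I[2,2]^3, I[4,4].
μ_θ-semistable layers: μ^(1)=25; μ^(2)=-7; μ^(3)=-29/3

((0, 0, 0, 2); (0, 3, 0, 0); (1, 1, 1, 0))


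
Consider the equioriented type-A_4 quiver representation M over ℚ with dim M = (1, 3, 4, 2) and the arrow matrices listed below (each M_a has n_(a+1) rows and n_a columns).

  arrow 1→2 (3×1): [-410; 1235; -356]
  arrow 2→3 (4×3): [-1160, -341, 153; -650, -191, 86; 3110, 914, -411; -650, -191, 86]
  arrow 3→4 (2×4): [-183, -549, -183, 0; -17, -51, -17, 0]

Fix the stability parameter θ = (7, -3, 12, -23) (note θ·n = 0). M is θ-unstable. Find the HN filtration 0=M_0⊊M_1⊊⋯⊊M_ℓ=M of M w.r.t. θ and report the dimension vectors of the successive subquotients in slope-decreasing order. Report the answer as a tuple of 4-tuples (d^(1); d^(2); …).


Via rank(M_{q-1}∘⋯∘M_p): M ≅ I[1,3], I[2,2], I[2,3], I[3,3], I[3,4], I[4,4].
μ_θ-semistable layers: μ^(1)=12; μ^(2)=2; μ^(3)=-3; μ^(4)=-11/2; μ^(5)=-23

((0, 0, 3, 0); (1, 1, 0, 0); (0, 2, 0, 0); (0, 0, 1, 1); (0, 0, 0, 1))


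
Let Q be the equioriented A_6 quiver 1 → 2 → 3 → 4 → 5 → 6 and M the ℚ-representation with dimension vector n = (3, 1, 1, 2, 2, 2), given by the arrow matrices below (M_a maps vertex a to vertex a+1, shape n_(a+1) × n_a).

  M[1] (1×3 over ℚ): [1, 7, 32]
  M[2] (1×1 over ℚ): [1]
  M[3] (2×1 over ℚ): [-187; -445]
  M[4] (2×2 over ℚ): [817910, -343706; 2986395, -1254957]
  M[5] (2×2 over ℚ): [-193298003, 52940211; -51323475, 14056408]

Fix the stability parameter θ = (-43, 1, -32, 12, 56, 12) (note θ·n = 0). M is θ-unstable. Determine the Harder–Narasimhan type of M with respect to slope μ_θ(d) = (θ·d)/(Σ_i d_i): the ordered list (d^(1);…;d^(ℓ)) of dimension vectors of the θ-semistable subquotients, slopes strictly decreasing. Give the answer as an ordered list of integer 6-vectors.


Via rank(M_{q-1}∘⋯∘M_p): M ≅ I[1,1]^2, I[1,4], I[4,6], I[5,6].
μ_θ-semistable layers: μ^(1)=34; μ^(2)=12; μ^(3)=-31/2; μ^(4)=-43

((0, 0, 0, 0, 2, 2); (0, 0, 0, 2, 0, 0); (0, 1, 1, 0, 0, 0); (3, 0, 0, 0, 0, 0))


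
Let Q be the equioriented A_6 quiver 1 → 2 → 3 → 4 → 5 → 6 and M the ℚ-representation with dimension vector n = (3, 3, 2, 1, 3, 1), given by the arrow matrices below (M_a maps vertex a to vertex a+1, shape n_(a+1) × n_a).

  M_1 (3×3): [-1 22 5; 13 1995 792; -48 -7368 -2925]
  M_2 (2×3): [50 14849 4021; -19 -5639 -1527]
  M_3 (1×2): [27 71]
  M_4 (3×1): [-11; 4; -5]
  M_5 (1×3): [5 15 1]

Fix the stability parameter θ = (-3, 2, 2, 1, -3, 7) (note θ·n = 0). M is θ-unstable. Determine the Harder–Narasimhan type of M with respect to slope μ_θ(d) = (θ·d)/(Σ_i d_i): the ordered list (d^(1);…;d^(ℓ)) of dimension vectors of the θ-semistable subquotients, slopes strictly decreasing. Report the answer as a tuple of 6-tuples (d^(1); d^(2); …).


Via rank(M_{q-1}∘⋯∘M_p): M ≅ I[1,2], I[1,3], I[1,5], I[5,5], I[5,6].
μ_θ-semistable layers: μ^(1)=7; μ^(2)=2; μ^(3)=1/2; μ^(4)=-3

((0, 0, 0, 0, 0, 1); (0, 2, 1, 0, 0, 0); (0, 1, 1, 1, 1, 0); (3, 0, 0, 0, 2, 0))


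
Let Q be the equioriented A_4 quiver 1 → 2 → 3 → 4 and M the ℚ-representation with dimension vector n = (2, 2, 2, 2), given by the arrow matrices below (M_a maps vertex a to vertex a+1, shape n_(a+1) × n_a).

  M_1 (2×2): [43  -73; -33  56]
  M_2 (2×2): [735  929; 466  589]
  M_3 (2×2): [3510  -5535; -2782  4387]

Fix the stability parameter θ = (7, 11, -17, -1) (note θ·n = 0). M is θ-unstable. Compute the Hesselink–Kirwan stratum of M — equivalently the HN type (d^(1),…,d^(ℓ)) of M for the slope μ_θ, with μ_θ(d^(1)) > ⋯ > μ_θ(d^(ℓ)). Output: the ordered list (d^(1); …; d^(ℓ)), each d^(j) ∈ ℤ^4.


Barcode: M ≅ I[1,3], I[1,4], I[4,4]. HN layers by μ_θ (3 steps, strictly decreasing):
  μ^(1)=1/3; μ^(2)=0; μ^(3)=-1

((1, 1, 1, 0); (1, 1, 1, 1); (0, 0, 0, 1))


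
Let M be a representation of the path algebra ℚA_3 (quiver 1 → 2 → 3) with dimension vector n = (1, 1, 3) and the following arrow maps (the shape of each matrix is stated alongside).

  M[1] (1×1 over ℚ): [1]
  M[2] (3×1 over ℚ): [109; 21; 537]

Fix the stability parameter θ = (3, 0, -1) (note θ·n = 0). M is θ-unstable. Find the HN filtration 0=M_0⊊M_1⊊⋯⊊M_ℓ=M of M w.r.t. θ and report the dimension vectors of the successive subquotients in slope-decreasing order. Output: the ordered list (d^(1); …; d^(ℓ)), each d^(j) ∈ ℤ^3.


Barcode: M ≅ I[1,3], I[3,3]^2. HN layers by μ_θ (2 steps, strictly decreasing):
  μ^(1)=2/3; μ^(2)=-1

((1, 1, 1); (0, 0, 2))


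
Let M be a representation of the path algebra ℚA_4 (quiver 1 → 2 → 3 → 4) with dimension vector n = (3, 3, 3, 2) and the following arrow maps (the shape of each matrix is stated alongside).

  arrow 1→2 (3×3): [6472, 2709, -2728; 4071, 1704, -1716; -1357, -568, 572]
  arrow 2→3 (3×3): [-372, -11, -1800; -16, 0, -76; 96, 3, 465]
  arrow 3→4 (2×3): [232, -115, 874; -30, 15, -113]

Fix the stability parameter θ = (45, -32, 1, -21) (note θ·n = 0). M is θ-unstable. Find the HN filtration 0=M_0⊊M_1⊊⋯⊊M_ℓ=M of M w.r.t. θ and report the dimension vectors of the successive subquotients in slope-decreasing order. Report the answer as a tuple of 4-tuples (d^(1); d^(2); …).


Via rank(M_{q-1}∘⋯∘M_p): M ≅ I[1,1], I[1,2], I[1,4], I[2,3], I[3,4].
μ_θ-semistable layers: μ^(1)=45; μ^(2)=13/2; μ^(3)=1; μ^(4)=-7/4; μ^(5)=-10; μ^(6)=-32

((1, 0, 0, 0); (1, 1, 0, 0); (0, 0, 1, 0); (1, 1, 1, 1); (0, 0, 1, 1); (0, 1, 0, 0))


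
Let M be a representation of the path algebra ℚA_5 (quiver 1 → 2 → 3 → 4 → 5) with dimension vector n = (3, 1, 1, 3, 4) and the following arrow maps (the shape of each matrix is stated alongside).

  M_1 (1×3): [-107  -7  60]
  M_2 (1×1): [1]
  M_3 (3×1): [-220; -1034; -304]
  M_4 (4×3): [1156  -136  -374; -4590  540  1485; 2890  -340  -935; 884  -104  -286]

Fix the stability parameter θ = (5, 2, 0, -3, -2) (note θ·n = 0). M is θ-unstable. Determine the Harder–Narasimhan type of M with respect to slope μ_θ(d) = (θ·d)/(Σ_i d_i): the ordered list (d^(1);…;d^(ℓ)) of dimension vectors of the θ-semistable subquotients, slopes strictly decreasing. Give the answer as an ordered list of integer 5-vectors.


Via rank(M_{q-1}∘⋯∘M_p): M ≅ I[1,1]^2, I[1,4], I[4,4], I[4,5], I[5,5]^3.
μ_θ-semistable layers: μ^(1)=5; μ^(2)=1; μ^(3)=-2; μ^(4)=-3

((2, 0, 0, 0, 0); (1, 1, 1, 1, 0); (0, 0, 0, 0, 4); (0, 0, 0, 2, 0))


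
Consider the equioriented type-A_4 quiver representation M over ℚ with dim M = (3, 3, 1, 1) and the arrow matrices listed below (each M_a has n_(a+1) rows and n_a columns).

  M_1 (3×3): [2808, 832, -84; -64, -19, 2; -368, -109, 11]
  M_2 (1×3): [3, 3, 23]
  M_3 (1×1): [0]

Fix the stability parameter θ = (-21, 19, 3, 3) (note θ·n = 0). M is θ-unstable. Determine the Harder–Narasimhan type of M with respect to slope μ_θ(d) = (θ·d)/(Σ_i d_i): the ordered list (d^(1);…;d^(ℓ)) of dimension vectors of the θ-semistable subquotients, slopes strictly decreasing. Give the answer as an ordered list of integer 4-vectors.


Interval decomposition of M: I[1,2]^2, I[1,3], I[4,4].
HN type (ℓ=4): μ^(1)=19; μ^(2)=11; μ^(3)=3; μ^(4)=-21

((0, 2, 0, 0); (0, 1, 1, 0); (0, 0, 0, 1); (3, 0, 0, 0))


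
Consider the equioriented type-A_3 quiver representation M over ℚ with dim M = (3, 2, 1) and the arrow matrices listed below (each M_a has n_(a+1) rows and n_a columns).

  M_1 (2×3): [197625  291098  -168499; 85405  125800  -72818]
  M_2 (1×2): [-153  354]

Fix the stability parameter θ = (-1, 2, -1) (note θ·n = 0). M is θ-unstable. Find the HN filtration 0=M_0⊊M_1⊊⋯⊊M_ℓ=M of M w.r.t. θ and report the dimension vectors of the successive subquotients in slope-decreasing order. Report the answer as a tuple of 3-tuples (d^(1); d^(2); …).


Via rank(M_{q-1}∘⋯∘M_p): M ≅ I[1,1], I[1,2], I[1,3].
μ_θ-semistable layers: μ^(1)=2; μ^(2)=1/2; μ^(3)=-1

((0, 1, 0); (0, 1, 1); (3, 0, 0))


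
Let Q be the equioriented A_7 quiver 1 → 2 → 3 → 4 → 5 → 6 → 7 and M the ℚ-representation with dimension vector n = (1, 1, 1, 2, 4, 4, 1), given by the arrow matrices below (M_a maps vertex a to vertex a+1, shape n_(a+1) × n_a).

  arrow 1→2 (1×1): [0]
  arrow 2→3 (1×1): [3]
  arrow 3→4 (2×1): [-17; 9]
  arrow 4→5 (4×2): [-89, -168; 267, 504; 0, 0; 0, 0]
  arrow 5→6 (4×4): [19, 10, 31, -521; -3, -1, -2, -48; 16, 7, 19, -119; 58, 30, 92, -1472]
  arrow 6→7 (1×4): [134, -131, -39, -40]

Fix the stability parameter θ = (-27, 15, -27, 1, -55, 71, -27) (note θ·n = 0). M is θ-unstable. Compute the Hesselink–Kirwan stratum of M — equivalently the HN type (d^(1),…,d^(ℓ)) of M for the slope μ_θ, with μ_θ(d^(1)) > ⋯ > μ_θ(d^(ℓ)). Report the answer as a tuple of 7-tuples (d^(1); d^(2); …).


Via rank(M_{q-1}∘⋯∘M_p): M ≅ I[1,1], I[2,7], I[4,4], I[5,5]^2, I[5,6], I[6,6]^2.
μ_θ-semistable layers: μ^(1)=71; μ^(2)=22; μ^(3)=1; μ^(4)=-33/2; μ^(5)=-27; μ^(6)=-55

((0, 0, 0, 0, 0, 3, 0); (0, 0, 0, 0, 0, 1, 1); (0, 0, 0, 1, 0, 0, 0); (0, 1, 1, 1, 1, 0, 0); (1, 0, 0, 0, 0, 0, 0); (0, 0, 0, 0, 3, 0, 0))


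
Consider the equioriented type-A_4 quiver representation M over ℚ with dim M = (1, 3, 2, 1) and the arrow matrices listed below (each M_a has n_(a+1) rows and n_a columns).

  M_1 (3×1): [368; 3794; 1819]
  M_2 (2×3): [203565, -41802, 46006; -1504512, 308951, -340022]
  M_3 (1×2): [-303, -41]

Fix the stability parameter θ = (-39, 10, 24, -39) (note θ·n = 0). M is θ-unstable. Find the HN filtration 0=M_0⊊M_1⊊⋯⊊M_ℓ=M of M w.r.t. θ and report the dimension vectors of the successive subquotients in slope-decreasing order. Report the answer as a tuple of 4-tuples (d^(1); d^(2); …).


Via rank(M_{q-1}∘⋯∘M_p): M ≅ I[1,4], I[2,2], I[2,3].
μ_θ-semistable layers: μ^(1)=24; μ^(2)=10; μ^(3)=-5/3; μ^(4)=-39

((0, 0, 1, 0); (0, 2, 0, 0); (0, 1, 1, 1); (1, 0, 0, 0))


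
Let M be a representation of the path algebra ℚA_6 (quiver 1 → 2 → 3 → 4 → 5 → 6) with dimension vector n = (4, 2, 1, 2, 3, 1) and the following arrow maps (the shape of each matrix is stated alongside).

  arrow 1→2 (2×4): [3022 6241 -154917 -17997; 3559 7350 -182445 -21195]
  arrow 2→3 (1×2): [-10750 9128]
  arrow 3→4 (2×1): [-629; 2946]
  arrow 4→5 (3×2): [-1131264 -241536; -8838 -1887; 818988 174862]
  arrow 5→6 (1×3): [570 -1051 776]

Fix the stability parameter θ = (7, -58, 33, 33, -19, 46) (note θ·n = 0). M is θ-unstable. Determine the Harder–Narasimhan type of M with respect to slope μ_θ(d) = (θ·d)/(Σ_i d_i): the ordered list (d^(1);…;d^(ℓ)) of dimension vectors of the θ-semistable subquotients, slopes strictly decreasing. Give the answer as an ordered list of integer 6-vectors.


Interval decomposition of M: I[1,1]^2, I[1,2], I[1,4], I[4,6], I[5,5]^2.
HN type (ℓ=5): μ^(1)=46; μ^(2)=33; μ^(3)=7; μ^(4)=-19; μ^(5)=-51/2

((0, 0, 0, 0, 0, 1); (0, 0, 1, 1, 0, 0); (2, 0, 0, 1, 1, 0); (0, 0, 0, 0, 2, 0); (2, 2, 0, 0, 0, 0))


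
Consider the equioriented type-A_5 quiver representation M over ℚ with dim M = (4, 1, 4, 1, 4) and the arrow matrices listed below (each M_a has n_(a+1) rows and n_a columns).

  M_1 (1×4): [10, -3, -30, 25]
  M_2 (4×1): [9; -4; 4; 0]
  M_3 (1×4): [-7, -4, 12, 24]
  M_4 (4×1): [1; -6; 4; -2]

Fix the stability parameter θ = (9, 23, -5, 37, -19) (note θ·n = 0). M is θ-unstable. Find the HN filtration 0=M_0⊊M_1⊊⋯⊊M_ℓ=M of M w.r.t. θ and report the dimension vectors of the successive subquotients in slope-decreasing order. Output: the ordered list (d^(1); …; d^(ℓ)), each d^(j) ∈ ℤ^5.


Barcode: M ≅ I[1,1]^3, I[1,5], I[3,3]^3, I[5,5]^3. HN layers by μ_θ (3 steps, strictly decreasing):
  μ^(1)=9; μ^(2)=-5; μ^(3)=-19

((4, 1, 1, 1, 1); (0, 0, 3, 0, 0); (0, 0, 0, 0, 3))


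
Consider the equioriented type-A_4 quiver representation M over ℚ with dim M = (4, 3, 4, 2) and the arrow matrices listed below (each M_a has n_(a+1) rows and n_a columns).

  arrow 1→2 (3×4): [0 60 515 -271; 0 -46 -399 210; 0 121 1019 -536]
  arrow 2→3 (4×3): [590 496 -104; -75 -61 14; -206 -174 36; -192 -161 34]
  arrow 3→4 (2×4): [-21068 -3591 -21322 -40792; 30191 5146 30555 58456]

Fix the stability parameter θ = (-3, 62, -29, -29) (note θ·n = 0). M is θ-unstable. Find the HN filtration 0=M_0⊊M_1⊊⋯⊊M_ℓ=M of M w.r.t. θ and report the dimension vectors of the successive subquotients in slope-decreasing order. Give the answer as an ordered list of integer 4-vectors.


Via rank(M_{q-1}∘⋯∘M_p): M ≅ I[1,1], I[1,2], I[1,4]^2, I[3,3]^2.
μ_θ-semistable layers: μ^(1)=62; μ^(2)=4/3; μ^(3)=-3; μ^(4)=-29

((0, 1, 0, 0); (0, 2, 2, 2); (4, 0, 0, 0); (0, 0, 2, 0))


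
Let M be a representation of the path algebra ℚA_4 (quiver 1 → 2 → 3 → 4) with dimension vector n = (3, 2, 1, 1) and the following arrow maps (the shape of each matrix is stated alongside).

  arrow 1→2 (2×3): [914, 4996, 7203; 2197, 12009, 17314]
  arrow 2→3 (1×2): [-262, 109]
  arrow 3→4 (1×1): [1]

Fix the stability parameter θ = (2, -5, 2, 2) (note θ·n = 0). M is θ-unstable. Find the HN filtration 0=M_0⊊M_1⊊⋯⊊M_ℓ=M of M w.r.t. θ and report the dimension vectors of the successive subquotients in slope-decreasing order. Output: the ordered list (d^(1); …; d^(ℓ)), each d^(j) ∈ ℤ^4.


Interval decomposition of M: I[1,1], I[1,2], I[1,4].
HN type (ℓ=2): μ^(1)=2; μ^(2)=-3/2

((1, 0, 1, 1); (2, 2, 0, 0))


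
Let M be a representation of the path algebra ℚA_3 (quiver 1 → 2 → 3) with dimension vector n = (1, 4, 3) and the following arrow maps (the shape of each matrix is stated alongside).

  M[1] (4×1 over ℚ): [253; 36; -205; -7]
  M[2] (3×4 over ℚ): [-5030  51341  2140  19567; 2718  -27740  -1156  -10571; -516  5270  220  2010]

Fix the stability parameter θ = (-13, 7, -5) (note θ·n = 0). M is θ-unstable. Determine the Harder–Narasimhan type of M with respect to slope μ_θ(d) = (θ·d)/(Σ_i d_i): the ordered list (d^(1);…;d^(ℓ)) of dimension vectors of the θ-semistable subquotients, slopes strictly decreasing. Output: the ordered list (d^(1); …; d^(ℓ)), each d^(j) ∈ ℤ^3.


Barcode: M ≅ I[1,3], I[2,2], I[2,3]^2. HN layers by μ_θ (3 steps, strictly decreasing):
  μ^(1)=7; μ^(2)=1; μ^(3)=-13

((0, 1, 0); (0, 3, 3); (1, 0, 0))


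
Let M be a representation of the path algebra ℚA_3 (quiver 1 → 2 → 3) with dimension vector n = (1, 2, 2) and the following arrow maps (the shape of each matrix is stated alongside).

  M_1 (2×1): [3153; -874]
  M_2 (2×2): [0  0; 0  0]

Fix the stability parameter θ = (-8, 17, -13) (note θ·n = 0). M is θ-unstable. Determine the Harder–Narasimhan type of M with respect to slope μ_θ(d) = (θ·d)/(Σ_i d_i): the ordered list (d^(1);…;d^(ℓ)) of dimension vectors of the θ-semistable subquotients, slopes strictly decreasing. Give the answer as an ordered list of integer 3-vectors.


Via rank(M_{q-1}∘⋯∘M_p): M ≅ I[1,2], I[2,2], I[3,3]^2.
μ_θ-semistable layers: μ^(1)=17; μ^(2)=-8; μ^(3)=-13

((0, 2, 0); (1, 0, 0); (0, 0, 2))


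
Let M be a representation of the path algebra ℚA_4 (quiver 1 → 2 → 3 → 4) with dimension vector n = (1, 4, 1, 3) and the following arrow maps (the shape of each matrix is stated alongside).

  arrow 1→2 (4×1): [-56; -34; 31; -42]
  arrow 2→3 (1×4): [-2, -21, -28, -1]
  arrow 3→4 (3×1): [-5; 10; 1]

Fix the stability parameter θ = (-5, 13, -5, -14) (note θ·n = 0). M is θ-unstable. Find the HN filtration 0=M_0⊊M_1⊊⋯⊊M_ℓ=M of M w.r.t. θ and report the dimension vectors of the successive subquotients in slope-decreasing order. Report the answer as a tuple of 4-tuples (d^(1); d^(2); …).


Barcode: M ≅ I[1,2], I[2,2]^2, I[2,4], I[4,4]^2. HN layers by μ_θ (4 steps, strictly decreasing):
  μ^(1)=13; μ^(2)=-2; μ^(3)=-5; μ^(4)=-14

((0, 3, 0, 0); (0, 1, 1, 1); (1, 0, 0, 0); (0, 0, 0, 2))


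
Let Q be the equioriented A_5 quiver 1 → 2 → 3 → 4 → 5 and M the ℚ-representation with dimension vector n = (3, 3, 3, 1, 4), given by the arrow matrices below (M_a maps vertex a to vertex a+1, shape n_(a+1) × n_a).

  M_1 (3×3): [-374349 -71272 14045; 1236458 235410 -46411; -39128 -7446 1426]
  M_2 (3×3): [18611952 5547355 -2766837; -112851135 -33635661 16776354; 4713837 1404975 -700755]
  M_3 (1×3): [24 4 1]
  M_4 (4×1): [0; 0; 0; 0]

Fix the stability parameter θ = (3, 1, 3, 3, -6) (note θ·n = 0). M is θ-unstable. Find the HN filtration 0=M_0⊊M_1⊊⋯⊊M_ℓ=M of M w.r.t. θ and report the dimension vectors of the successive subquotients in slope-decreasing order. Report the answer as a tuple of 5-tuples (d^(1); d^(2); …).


Interval decomposition of M: I[1,3]^2, I[1,4], I[5,5]^4.
HN type (ℓ=3): μ^(1)=3; μ^(2)=2; μ^(3)=-6

((0, 0, 3, 1, 0); (3, 3, 0, 0, 0); (0, 0, 0, 0, 4))


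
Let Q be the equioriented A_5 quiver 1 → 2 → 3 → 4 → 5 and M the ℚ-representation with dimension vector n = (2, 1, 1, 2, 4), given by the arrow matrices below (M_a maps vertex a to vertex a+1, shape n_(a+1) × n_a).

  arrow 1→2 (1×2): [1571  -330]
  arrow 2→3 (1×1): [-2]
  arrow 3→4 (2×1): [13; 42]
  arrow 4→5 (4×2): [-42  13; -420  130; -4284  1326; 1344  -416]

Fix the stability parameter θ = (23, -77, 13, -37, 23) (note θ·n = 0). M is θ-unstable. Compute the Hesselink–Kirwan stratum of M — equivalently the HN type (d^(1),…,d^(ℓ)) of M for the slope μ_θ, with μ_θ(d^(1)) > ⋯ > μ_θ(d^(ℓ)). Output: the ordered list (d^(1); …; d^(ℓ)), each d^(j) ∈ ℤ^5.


Barcode: M ≅ I[1,1], I[1,4], I[4,5], I[5,5]^3. HN layers by μ_θ (4 steps, strictly decreasing):
  μ^(1)=23; μ^(2)=-12; μ^(3)=-27; μ^(4)=-37

((1, 0, 0, 0, 4); (0, 0, 1, 1, 0); (1, 1, 0, 0, 0); (0, 0, 0, 1, 0))


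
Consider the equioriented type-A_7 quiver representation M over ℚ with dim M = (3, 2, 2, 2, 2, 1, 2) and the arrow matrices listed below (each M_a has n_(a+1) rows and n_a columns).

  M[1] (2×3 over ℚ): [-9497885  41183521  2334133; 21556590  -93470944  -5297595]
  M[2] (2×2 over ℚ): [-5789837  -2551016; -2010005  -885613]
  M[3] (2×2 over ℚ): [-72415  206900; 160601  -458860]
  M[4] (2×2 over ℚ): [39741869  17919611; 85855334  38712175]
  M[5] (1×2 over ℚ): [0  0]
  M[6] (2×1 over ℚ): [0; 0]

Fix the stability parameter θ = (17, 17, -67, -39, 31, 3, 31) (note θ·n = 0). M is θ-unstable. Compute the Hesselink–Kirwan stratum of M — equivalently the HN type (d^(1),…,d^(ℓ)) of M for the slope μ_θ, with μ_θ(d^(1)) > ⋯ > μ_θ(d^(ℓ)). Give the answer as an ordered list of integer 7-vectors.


Interval decomposition of M: I[1,1], I[1,3], I[1,5], I[4,5], I[6,6], I[7,7]^2.
HN type (ℓ=6): μ^(1)=31; μ^(2)=17; μ^(3)=3; μ^(4)=-11; μ^(5)=-18; μ^(6)=-39

((0, 0, 0, 0, 2, 0, 2); (1, 0, 0, 0, 0, 0, 0); (0, 0, 0, 0, 0, 1, 0); (1, 1, 1, 0, 0, 0, 0); (1, 1, 1, 1, 0, 0, 0); (0, 0, 0, 1, 0, 0, 0))


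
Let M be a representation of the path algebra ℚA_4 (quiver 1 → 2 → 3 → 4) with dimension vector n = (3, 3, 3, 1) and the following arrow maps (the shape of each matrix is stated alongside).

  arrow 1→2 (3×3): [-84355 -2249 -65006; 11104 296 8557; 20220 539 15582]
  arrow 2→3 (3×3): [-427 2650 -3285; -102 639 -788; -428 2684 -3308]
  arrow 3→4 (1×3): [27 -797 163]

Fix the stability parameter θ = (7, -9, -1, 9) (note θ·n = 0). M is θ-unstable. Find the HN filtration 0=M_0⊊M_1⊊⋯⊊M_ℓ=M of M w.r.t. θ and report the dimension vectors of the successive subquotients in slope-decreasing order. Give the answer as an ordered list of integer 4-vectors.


Barcode: M ≅ I[1,2], I[1,3], I[1,4], I[3,3]. HN layers by μ_θ (2 steps, strictly decreasing):
  μ^(1)=9; μ^(2)=-1

((0, 0, 0, 1); (3, 3, 3, 0))


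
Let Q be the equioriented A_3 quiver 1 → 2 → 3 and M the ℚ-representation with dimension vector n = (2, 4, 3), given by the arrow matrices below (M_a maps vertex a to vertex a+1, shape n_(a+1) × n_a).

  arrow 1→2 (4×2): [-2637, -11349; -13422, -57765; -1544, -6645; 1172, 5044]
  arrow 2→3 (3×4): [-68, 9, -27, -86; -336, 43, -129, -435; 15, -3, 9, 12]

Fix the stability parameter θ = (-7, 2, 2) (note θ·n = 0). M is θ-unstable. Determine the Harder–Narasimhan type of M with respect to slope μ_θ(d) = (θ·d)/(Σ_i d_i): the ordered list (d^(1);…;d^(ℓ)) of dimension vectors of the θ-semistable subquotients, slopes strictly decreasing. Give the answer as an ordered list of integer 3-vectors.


Barcode: M ≅ I[1,2], I[1,3], I[2,3]^2. HN layers by μ_θ (2 steps, strictly decreasing):
  μ^(1)=2; μ^(2)=-7

((0, 4, 3); (2, 0, 0))


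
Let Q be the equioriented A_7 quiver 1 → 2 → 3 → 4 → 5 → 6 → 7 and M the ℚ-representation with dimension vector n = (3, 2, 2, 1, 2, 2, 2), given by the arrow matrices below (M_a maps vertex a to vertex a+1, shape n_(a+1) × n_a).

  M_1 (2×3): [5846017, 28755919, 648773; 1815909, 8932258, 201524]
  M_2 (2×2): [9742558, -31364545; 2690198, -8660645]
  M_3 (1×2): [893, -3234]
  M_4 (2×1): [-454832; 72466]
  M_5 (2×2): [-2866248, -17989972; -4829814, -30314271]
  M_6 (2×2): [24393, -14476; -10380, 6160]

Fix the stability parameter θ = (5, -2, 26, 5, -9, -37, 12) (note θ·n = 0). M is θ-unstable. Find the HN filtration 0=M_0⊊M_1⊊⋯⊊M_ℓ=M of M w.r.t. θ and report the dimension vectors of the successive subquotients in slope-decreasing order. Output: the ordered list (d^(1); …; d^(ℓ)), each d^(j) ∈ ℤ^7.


Barcode: M ≅ I[1,1], I[1,2], I[1,6], I[3,3], I[5,5], I[6,7], I[7,7]. HN layers by μ_θ (7 steps, strictly decreasing):
  μ^(1)=26; μ^(2)=12; μ^(3)=5; μ^(4)=3/2; μ^(5)=-2; μ^(6)=-9; μ^(7)=-37

((0, 0, 1, 0, 0, 0, 0); (0, 0, 0, 0, 0, 0, 2); (1, 0, 0, 0, 0, 0, 0); (1, 1, 0, 0, 0, 0, 0); (1, 1, 1, 1, 1, 1, 0); (0, 0, 0, 0, 1, 0, 0); (0, 0, 0, 0, 0, 1, 0))


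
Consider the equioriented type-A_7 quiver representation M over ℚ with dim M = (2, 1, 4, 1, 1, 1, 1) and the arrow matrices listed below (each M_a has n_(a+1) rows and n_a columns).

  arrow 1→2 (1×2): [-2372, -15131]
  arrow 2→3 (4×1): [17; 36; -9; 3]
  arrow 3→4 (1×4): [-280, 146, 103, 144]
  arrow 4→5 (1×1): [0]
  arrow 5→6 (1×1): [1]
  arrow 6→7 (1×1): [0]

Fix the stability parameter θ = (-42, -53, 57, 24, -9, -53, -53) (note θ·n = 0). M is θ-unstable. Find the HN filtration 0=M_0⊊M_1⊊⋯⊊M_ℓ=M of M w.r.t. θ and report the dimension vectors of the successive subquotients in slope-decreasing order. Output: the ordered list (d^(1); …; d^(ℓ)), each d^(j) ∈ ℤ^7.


Barcode: M ≅ I[1,1], I[1,4], I[3,3]^3, I[5,6], I[7,7]. HN layers by μ_θ (6 steps, strictly decreasing):
  μ^(1)=57; μ^(2)=81/2; μ^(3)=-31; μ^(4)=-42; μ^(5)=-95/2; μ^(6)=-53

((0, 0, 3, 0, 0, 0, 0); (0, 0, 1, 1, 0, 0, 0); (0, 0, 0, 0, 1, 1, 0); (1, 0, 0, 0, 0, 0, 0); (1, 1, 0, 0, 0, 0, 0); (0, 0, 0, 0, 0, 0, 1))


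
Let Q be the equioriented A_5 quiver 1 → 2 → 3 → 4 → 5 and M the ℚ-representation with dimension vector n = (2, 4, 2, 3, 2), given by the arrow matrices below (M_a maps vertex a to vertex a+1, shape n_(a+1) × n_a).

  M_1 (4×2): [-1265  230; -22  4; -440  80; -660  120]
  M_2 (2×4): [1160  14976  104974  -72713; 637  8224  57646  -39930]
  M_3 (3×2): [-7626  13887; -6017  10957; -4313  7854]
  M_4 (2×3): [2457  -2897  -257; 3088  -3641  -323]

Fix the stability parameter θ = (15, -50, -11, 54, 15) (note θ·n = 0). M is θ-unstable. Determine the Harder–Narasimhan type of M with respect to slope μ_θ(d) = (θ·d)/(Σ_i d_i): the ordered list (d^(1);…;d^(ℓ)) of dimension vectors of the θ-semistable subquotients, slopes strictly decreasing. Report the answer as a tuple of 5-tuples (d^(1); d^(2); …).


Interval decomposition of M: I[1,1], I[1,5], I[2,2]^2, I[2,4], I[4,5].
HN type (ℓ=6): μ^(1)=54; μ^(2)=69/2; μ^(3)=15; μ^(4)=-11; μ^(5)=-35/2; μ^(6)=-50

((0, 0, 0, 1, 0); (0, 0, 0, 2, 2); (1, 0, 0, 0, 0); (0, 0, 2, 0, 0); (1, 1, 0, 0, 0); (0, 3, 0, 0, 0))


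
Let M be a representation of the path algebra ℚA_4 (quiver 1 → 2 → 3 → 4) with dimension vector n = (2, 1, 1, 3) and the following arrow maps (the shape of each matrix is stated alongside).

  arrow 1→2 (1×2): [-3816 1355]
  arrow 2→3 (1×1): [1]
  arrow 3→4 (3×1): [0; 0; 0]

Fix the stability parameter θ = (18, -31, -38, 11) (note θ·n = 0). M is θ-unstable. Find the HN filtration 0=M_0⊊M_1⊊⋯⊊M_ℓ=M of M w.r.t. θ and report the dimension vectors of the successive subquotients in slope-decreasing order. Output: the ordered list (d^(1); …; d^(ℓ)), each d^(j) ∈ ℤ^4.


Via rank(M_{q-1}∘⋯∘M_p): M ≅ I[1,1], I[1,3], I[4,4]^3.
μ_θ-semistable layers: μ^(1)=18; μ^(2)=11; μ^(3)=-17

((1, 0, 0, 0); (0, 0, 0, 3); (1, 1, 1, 0))


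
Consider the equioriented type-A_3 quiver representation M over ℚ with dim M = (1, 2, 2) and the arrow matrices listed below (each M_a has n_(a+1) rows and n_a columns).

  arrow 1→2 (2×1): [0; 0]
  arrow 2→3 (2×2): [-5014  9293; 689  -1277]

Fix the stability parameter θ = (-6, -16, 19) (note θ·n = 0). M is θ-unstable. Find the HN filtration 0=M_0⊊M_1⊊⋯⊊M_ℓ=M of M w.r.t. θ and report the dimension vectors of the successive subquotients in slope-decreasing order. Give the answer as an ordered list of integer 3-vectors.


Barcode: M ≅ I[1,1], I[2,3]^2. HN layers by μ_θ (3 steps, strictly decreasing):
  μ^(1)=19; μ^(2)=-6; μ^(3)=-16

((0, 0, 2); (1, 0, 0); (0, 2, 0))


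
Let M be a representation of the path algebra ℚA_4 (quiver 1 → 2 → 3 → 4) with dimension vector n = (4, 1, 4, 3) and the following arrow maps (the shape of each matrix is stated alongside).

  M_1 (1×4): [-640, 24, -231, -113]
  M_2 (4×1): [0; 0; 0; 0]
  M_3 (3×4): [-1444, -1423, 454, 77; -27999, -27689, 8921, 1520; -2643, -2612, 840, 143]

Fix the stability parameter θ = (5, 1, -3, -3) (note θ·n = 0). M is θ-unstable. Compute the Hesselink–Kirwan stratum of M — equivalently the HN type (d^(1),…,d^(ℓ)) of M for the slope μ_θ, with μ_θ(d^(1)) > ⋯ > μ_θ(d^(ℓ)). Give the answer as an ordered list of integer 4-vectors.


Via rank(M_{q-1}∘⋯∘M_p): M ≅ I[1,1]^3, I[1,2], I[3,3], I[3,4]^3.
μ_θ-semistable layers: μ^(1)=5; μ^(2)=3; μ^(3)=-3

((3, 0, 0, 0); (1, 1, 0, 0); (0, 0, 4, 3))


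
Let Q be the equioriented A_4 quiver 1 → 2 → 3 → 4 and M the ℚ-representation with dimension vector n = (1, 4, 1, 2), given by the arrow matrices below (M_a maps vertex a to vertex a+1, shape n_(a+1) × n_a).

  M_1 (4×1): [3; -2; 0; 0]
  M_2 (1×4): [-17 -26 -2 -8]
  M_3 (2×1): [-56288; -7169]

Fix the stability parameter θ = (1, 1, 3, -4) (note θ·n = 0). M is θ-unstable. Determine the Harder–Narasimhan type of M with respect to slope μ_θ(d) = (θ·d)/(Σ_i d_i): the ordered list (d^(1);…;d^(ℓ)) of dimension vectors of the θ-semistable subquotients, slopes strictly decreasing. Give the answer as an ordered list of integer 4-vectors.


Barcode: M ≅ I[1,4], I[2,2]^3, I[4,4]. HN layers by μ_θ (3 steps, strictly decreasing):
  μ^(1)=1; μ^(2)=1/4; μ^(3)=-4

((0, 3, 0, 0); (1, 1, 1, 1); (0, 0, 0, 1))


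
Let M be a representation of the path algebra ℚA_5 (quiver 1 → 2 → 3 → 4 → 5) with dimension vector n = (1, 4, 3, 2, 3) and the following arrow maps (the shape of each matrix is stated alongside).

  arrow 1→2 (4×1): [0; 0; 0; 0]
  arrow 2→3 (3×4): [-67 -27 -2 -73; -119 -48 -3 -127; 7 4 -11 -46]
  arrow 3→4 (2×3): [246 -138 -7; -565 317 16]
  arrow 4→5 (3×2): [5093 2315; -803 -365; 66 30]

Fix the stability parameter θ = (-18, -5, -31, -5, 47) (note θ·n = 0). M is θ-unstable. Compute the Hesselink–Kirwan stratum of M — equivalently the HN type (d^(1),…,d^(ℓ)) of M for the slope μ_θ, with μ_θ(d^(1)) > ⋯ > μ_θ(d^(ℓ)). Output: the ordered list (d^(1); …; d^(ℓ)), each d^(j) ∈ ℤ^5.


Barcode: M ≅ I[1,1], I[2,2], I[2,3], I[2,4], I[2,5], I[5,5]^2. HN layers by μ_θ (3 steps, strictly decreasing):
  μ^(1)=47; μ^(2)=-5; μ^(3)=-18

((0, 0, 0, 0, 3); (0, 1, 0, 2, 0); (1, 3, 3, 0, 0))


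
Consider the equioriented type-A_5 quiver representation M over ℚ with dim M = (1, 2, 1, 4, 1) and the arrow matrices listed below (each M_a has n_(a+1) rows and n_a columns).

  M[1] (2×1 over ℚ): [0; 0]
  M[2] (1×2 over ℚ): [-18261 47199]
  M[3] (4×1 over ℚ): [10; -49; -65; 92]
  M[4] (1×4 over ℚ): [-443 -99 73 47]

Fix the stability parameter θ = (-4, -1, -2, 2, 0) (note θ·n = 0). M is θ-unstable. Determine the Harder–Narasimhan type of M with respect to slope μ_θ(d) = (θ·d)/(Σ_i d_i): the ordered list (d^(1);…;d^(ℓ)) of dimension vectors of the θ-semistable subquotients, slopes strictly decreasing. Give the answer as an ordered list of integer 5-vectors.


Via rank(M_{q-1}∘⋯∘M_p): M ≅ I[1,1], I[2,2], I[2,4], I[4,4]^2, I[4,5].
μ_θ-semistable layers: μ^(1)=2; μ^(2)=1; μ^(3)=-1; μ^(4)=-3/2; μ^(5)=-4

((0, 0, 0, 3, 0); (0, 0, 0, 1, 1); (0, 1, 0, 0, 0); (0, 1, 1, 0, 0); (1, 0, 0, 0, 0))


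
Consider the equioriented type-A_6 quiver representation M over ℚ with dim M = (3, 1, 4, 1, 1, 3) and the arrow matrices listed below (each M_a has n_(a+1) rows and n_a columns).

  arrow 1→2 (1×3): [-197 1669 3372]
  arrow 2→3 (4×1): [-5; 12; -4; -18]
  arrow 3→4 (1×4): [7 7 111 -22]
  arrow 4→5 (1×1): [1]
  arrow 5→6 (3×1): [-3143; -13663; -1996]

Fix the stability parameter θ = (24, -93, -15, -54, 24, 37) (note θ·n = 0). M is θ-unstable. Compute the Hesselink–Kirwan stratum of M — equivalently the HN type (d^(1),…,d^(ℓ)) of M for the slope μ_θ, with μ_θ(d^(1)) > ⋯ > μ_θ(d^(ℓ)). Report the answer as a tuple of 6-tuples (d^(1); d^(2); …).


Via rank(M_{q-1}∘⋯∘M_p): M ≅ I[1,1]^2, I[1,6], I[3,3]^3, I[6,6]^2.
μ_θ-semistable layers: μ^(1)=37; μ^(2)=24; μ^(3)=-15; μ^(4)=-69/2

((0, 0, 0, 0, 0, 3); (2, 0, 0, 0, 1, 0); (0, 0, 3, 0, 0, 0); (1, 1, 1, 1, 0, 0))


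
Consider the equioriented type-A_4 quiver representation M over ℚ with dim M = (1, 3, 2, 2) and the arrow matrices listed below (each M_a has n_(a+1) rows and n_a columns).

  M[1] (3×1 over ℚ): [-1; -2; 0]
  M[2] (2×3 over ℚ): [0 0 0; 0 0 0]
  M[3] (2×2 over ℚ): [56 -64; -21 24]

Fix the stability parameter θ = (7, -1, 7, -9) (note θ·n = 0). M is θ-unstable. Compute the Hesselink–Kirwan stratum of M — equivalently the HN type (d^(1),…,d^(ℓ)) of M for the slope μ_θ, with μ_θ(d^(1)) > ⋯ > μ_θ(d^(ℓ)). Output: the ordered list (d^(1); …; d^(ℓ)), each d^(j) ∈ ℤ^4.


Barcode: M ≅ I[1,2], I[2,2]^2, I[3,3], I[3,4], I[4,4]. HN layers by μ_θ (4 steps, strictly decreasing):
  μ^(1)=7; μ^(2)=3; μ^(3)=-1; μ^(4)=-9

((0, 0, 1, 0); (1, 1, 0, 0); (0, 2, 1, 1); (0, 0, 0, 1))
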